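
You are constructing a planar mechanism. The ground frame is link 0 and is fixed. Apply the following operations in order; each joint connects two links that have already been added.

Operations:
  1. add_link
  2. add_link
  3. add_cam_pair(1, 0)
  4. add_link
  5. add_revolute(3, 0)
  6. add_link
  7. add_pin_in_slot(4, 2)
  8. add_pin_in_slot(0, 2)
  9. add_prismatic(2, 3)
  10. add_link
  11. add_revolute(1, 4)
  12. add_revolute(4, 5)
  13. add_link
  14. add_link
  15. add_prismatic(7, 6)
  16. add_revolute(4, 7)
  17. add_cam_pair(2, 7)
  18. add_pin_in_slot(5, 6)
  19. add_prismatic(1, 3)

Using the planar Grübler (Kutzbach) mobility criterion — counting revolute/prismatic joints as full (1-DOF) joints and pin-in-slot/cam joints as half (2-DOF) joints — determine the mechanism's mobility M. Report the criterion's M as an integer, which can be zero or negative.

[1;0;0] (link 0 is ground)
L+ [2;0;0]
L+ [3;0;0]
C(1,0)∈J2 [3;0;1]
L+ [4;0;1]
R(3,0)∈J1 [4;1;1]
L+ [5;1;1]
PS(4,2)∈J2 [5;1;2]
PS(0,2)∈J2 [5;1;3]
P(2,3)∈J1 [5;2;3]
L+ [6;2;3]
R(1,4)∈J1 [6;3;3]
R(4,5)∈J1 [6;4;3]
L+ [7;4;3]
L+ [8;4;3]
P(7,6)∈J1 [8;5;3]
R(4,7)∈J1 [8;6;3]
C(2,7)∈J2 [8;6;4]
PS(5,6)∈J2 [8;6;5]
P(1,3)∈J1 [8;7;5]
mobility = 21 − 14 − 5 = 2

M = 2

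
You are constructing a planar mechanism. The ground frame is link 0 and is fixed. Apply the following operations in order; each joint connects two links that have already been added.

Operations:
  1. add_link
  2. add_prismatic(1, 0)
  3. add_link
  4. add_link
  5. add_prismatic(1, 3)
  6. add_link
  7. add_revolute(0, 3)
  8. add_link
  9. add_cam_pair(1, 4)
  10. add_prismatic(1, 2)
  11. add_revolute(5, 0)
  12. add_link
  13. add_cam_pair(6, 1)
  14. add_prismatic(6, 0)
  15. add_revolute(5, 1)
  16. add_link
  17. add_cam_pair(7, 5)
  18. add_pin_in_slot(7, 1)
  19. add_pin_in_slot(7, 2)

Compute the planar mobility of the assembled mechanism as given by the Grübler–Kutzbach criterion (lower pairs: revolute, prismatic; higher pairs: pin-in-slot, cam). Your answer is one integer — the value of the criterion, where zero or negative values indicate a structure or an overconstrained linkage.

M = 2

L=1 J1=0 J2=0
add link → L=2 J1=0 J2=0
P@1,0 dof=1 J1 → L=2 J1=1 J2=0
add link → L=3 J1=1 J2=0
add link → L=4 J1=1 J2=0
P@1,3 dof=1 J1 → L=4 J1=2 J2=0
add link → L=5 J1=2 J2=0
R@0,3 dof=1 J1 → L=5 J1=3 J2=0
add link → L=6 J1=3 J2=0
C@1,4 dof=2 J2 → L=6 J1=3 J2=1
P@1,2 dof=1 J1 → L=6 J1=4 J2=1
R@5,0 dof=1 J1 → L=6 J1=5 J2=1
add link → L=7 J1=5 J2=1
C@6,1 dof=2 J2 → L=7 J1=5 J2=2
P@6,0 dof=1 J1 → L=7 J1=6 J2=2
R@5,1 dof=1 J1 → L=7 J1=7 J2=2
add link → L=8 J1=7 J2=2
C@7,5 dof=2 J2 → L=8 J1=7 J2=3
PS@7,1 dof=2 J2 → L=8 J1=7 J2=4
PS@7,2 dof=2 J2 → L=8 J1=7 J2=5
M=3(L−1)−2J1−J2=3·7−2·7−5=2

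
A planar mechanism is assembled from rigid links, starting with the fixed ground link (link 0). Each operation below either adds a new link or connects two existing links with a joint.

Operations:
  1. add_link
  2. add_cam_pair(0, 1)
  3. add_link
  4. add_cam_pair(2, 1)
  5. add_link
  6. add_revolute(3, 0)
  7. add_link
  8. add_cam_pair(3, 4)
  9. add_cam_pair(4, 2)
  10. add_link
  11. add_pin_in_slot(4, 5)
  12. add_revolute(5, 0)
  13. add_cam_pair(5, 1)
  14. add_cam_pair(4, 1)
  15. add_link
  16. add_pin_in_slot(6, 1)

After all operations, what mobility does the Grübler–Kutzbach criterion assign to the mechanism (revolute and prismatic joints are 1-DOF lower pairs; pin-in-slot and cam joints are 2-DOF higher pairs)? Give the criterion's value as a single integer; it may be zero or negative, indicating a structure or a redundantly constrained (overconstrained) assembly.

(L,J1,J2)=(1,0,0); link0 fixed
link1: (2,0,0)
C 0-1 [J2]: (2,0,1)
link2: (3,0,1)
C 2-1 [J2]: (3,0,2)
link3: (4,0,2)
R 3-0 [J1]: (4,1,2)
link4: (5,1,2)
C 3-4 [J2]: (5,1,3)
C 4-2 [J2]: (5,1,4)
link5: (6,1,4)
PS 4-5 [J2]: (6,1,5)
R 5-0 [J1]: (6,2,5)
C 5-1 [J2]: (6,2,6)
C 4-1 [J2]: (6,2,7)
link6: (7,2,7)
PS 6-1 [J2]: (7,2,8)
Grübler: 3·6 − 2·2 − 8 = 6

M = 6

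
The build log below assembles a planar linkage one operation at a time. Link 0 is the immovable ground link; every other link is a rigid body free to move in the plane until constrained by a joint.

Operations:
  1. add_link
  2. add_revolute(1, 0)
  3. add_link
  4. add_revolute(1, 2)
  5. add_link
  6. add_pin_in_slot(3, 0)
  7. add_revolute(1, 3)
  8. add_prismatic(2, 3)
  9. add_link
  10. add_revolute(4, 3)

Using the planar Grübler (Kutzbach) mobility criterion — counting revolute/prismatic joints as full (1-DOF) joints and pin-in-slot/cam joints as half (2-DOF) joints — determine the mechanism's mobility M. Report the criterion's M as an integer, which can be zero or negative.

L=1 J1=0 J2=0
add link → L=2 J1=0 J2=0
R@1,0 dof=1 J1 → L=2 J1=1 J2=0
add link → L=3 J1=1 J2=0
R@1,2 dof=1 J1 → L=3 J1=2 J2=0
add link → L=4 J1=2 J2=0
PS@3,0 dof=2 J2 → L=4 J1=2 J2=1
R@1,3 dof=1 J1 → L=4 J1=3 J2=1
P@2,3 dof=1 J1 → L=4 J1=4 J2=1
add link → L=5 J1=4 J2=1
R@4,3 dof=1 J1 → L=5 J1=5 J2=1
M=3(L−1)−2J1−J2=3·4−2·5−1=1

M = 1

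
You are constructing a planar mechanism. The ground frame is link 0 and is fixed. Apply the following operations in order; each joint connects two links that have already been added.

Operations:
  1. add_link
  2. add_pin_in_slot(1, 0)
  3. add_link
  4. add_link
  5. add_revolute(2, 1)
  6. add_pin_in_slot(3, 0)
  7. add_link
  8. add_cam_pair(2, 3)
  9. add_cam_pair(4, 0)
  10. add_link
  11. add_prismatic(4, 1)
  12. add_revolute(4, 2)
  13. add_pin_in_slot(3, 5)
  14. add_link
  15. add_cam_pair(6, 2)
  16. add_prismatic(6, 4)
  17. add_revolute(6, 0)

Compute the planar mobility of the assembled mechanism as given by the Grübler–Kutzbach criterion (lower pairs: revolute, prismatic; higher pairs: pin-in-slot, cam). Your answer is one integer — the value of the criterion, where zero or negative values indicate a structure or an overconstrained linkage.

[1;0;0] (link 0 is ground)
L+ [2;0;0]
PS(1,0)∈J2 [2;0;1]
L+ [3;0;1]
L+ [4;0;1]
R(2,1)∈J1 [4;1;1]
PS(3,0)∈J2 [4;1;2]
L+ [5;1;2]
C(2,3)∈J2 [5;1;3]
C(4,0)∈J2 [5;1;4]
L+ [6;1;4]
P(4,1)∈J1 [6;2;4]
R(4,2)∈J1 [6;3;4]
PS(3,5)∈J2 [6;3;5]
L+ [7;3;5]
C(6,2)∈J2 [7;3;6]
P(6,4)∈J1 [7;4;6]
R(6,0)∈J1 [7;5;6]
mobility = 18 − 10 − 6 = 2

M = 2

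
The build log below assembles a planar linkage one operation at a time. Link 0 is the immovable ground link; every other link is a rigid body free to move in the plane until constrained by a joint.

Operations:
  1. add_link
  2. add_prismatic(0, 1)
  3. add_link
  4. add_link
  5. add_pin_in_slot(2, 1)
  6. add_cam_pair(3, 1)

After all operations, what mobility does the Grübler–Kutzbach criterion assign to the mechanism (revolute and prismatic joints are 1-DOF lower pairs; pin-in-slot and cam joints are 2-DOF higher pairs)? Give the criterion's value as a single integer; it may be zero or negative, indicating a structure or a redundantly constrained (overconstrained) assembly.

ground; <1,0,0>
#1 <2,0,0>
P:0↔1 J1 <2,1,0>
#2 <3,1,0>
#3 <4,1,0>
PS:2↔1 J2 <4,1,1>
C:3↔1 J2 <4,1,2>
3×3 − 2×1 − 1×2 = 5

M = 5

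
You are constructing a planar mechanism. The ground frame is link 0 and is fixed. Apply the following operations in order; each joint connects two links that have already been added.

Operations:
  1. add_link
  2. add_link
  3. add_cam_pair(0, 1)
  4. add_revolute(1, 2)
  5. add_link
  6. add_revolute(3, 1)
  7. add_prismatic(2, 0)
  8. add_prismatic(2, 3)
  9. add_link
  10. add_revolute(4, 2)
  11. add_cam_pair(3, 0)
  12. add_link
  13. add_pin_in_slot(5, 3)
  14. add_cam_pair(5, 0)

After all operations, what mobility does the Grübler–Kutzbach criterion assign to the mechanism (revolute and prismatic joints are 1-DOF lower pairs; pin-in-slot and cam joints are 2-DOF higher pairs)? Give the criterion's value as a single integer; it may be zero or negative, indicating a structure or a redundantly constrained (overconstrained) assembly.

L=1 J1=0 J2=0
add link → L=2 J1=0 J2=0
add link → L=3 J1=0 J2=0
C@0,1 dof=2 J2 → L=3 J1=0 J2=1
R@1,2 dof=1 J1 → L=3 J1=1 J2=1
add link → L=4 J1=1 J2=1
R@3,1 dof=1 J1 → L=4 J1=2 J2=1
P@2,0 dof=1 J1 → L=4 J1=3 J2=1
P@2,3 dof=1 J1 → L=4 J1=4 J2=1
add link → L=5 J1=4 J2=1
R@4,2 dof=1 J1 → L=5 J1=5 J2=1
C@3,0 dof=2 J2 → L=5 J1=5 J2=2
add link → L=6 J1=5 J2=2
PS@5,3 dof=2 J2 → L=6 J1=5 J2=3
C@5,0 dof=2 J2 → L=6 J1=5 J2=4
M=3(L−1)−2J1−J2=3·5−2·5−4=1

M = 1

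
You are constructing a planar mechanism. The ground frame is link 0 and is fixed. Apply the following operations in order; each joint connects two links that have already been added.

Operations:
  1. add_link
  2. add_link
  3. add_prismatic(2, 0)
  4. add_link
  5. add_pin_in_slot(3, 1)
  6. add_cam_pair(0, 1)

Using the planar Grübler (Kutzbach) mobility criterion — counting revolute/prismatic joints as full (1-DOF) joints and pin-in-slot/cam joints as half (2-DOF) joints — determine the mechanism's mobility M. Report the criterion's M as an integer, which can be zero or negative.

ground; <1,0,0>
#1 <2,0,0>
#2 <3,0,0>
P:2↔0 J1 <3,1,0>
#3 <4,1,0>
PS:3↔1 J2 <4,1,1>
C:0↔1 J2 <4,1,2>
3×3 − 2×1 − 1×2 = 5

M = 5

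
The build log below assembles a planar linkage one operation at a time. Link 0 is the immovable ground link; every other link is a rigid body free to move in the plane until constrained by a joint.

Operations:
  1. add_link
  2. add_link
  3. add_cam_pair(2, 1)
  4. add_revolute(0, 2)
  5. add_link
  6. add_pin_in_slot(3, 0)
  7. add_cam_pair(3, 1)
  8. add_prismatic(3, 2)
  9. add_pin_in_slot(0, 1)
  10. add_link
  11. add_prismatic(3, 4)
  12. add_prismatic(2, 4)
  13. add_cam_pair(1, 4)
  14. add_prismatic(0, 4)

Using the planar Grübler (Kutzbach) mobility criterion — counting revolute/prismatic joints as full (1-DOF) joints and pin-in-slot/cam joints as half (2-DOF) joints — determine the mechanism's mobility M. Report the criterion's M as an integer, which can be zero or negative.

M = -3

[1;0;0] (link 0 is ground)
L+ [2;0;0]
L+ [3;0;0]
C(2,1)∈J2 [3;0;1]
R(0,2)∈J1 [3;1;1]
L+ [4;1;1]
PS(3,0)∈J2 [4;1;2]
C(3,1)∈J2 [4;1;3]
P(3,2)∈J1 [4;2;3]
PS(0,1)∈J2 [4;2;4]
L+ [5;2;4]
P(3,4)∈J1 [5;3;4]
P(2,4)∈J1 [5;4;4]
C(1,4)∈J2 [5;4;5]
P(0,4)∈J1 [5;5;5]
mobility = 12 − 10 − 5 = -3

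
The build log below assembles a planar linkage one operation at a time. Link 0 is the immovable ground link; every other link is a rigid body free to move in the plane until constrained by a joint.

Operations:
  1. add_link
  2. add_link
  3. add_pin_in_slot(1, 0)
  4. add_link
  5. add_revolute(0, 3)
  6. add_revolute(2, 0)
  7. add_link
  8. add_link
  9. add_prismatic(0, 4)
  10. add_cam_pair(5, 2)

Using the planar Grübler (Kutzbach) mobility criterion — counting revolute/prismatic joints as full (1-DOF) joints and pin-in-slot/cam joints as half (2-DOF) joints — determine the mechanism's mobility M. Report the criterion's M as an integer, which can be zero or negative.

link 0 = ground. State L|J1|J2 = 1|0|0
+link1  2|0|0
+link2  3|0|0
PS(1,0) f=2→J2  3|0|1
+link3  4|0|1
R(0,3) f=1→J1  4|1|1
R(2,0) f=1→J1  4|2|1
+link4  5|2|1
+link5  6|2|1
P(0,4) f=1→J1  6|3|1
C(5,2) f=2→J2  6|3|2
M = 3(6−1)−2·3−2 = 15−6−2 = 7

M = 7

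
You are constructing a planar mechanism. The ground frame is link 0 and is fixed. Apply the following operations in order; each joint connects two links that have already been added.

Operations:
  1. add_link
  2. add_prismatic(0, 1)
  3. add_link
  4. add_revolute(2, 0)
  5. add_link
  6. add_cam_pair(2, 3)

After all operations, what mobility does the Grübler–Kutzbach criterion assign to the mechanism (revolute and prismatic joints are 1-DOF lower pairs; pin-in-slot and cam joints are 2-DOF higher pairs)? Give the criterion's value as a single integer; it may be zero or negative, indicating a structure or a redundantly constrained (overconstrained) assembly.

L=1 J1=0 J2=0
add link → L=2 J1=0 J2=0
P@0,1 dof=1 J1 → L=2 J1=1 J2=0
add link → L=3 J1=1 J2=0
R@2,0 dof=1 J1 → L=3 J1=2 J2=0
add link → L=4 J1=2 J2=0
C@2,3 dof=2 J2 → L=4 J1=2 J2=1
M=3(L−1)−2J1−J2=3·3−2·2−1=4

M = 4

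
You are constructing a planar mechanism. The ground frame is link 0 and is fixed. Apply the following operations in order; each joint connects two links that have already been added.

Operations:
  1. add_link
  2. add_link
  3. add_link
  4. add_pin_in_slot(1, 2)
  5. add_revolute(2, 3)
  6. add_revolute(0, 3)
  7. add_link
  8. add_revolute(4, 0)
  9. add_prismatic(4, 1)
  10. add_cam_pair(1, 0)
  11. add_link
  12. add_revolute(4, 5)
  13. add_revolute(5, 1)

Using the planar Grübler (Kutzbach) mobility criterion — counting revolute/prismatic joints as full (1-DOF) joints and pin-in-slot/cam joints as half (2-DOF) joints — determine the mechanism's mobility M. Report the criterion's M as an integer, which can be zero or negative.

M = 1

[1;0;0] (link 0 is ground)
L+ [2;0;0]
L+ [3;0;0]
L+ [4;0;0]
PS(1,2)∈J2 [4;0;1]
R(2,3)∈J1 [4;1;1]
R(0,3)∈J1 [4;2;1]
L+ [5;2;1]
R(4,0)∈J1 [5;3;1]
P(4,1)∈J1 [5;4;1]
C(1,0)∈J2 [5;4;2]
L+ [6;4;2]
R(4,5)∈J1 [6;5;2]
R(5,1)∈J1 [6;6;2]
mobility = 15 − 12 − 2 = 1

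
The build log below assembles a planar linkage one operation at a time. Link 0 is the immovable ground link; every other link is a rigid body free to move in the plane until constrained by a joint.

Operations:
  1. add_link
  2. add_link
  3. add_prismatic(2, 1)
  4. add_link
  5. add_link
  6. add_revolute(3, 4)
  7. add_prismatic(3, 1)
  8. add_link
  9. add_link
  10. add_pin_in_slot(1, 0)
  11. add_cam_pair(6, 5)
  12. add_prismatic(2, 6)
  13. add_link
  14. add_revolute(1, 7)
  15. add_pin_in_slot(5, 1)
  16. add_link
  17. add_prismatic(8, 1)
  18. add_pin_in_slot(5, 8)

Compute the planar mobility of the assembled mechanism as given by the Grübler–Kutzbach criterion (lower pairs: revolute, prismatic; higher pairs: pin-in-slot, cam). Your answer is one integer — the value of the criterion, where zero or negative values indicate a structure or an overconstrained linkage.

M = 8

[1;0;0] (link 0 is ground)
L+ [2;0;0]
L+ [3;0;0]
P(2,1)∈J1 [3;1;0]
L+ [4;1;0]
L+ [5;1;0]
R(3,4)∈J1 [5;2;0]
P(3,1)∈J1 [5;3;0]
L+ [6;3;0]
L+ [7;3;0]
PS(1,0)∈J2 [7;3;1]
C(6,5)∈J2 [7;3;2]
P(2,6)∈J1 [7;4;2]
L+ [8;4;2]
R(1,7)∈J1 [8;5;2]
PS(5,1)∈J2 [8;5;3]
L+ [9;5;3]
P(8,1)∈J1 [9;6;3]
PS(5,8)∈J2 [9;6;4]
mobility = 24 − 12 − 4 = 8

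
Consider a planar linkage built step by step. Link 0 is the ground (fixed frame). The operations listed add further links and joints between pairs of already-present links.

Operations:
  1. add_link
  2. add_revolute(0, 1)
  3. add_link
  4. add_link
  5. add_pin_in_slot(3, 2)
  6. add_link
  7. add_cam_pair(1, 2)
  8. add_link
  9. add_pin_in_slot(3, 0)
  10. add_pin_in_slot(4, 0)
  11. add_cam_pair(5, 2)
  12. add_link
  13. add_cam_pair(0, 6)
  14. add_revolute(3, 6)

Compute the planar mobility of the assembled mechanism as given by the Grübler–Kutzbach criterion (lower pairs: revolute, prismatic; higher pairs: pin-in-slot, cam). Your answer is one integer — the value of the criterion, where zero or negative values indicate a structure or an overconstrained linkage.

M = 8

(L,J1,J2)=(1,0,0); link0 fixed
link1: (2,0,0)
R 0-1 [J1]: (2,1,0)
link2: (3,1,0)
link3: (4,1,0)
PS 3-2 [J2]: (4,1,1)
link4: (5,1,1)
C 1-2 [J2]: (5,1,2)
link5: (6,1,2)
PS 3-0 [J2]: (6,1,3)
PS 4-0 [J2]: (6,1,4)
C 5-2 [J2]: (6,1,5)
link6: (7,1,5)
C 0-6 [J2]: (7,1,6)
R 3-6 [J1]: (7,2,6)
Grübler: 3·6 − 2·2 − 6 = 8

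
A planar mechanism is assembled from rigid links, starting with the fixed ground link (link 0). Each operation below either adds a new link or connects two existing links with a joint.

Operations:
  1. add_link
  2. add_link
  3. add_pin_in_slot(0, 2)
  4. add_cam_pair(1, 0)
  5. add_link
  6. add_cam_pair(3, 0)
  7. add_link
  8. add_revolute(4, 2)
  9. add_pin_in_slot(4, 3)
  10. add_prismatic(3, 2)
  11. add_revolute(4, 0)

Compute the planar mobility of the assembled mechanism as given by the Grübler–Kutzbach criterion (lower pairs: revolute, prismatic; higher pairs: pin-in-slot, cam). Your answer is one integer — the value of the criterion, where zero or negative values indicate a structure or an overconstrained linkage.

M = 2

link 0 = ground. State L|J1|J2 = 1|0|0
+link1  2|0|0
+link2  3|0|0
PS(0,2) f=2→J2  3|0|1
C(1,0) f=2→J2  3|0|2
+link3  4|0|2
C(3,0) f=2→J2  4|0|3
+link4  5|0|3
R(4,2) f=1→J1  5|1|3
PS(4,3) f=2→J2  5|1|4
P(3,2) f=1→J1  5|2|4
R(4,0) f=1→J1  5|3|4
M = 3(5−1)−2·3−4 = 12−6−4 = 2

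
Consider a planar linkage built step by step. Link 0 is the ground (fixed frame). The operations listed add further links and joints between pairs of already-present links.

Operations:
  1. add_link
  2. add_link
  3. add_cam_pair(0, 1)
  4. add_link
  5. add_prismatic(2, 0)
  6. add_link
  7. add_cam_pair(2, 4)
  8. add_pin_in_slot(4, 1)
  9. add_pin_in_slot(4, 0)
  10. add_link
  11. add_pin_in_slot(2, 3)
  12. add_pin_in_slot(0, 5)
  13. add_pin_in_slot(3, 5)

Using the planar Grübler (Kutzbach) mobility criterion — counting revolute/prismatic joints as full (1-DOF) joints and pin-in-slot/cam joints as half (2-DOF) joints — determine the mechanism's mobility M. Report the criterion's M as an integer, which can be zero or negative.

M = 6

[1;0;0] (link 0 is ground)
L+ [2;0;0]
L+ [3;0;0]
C(0,1)∈J2 [3;0;1]
L+ [4;0;1]
P(2,0)∈J1 [4;1;1]
L+ [5;1;1]
C(2,4)∈J2 [5;1;2]
PS(4,1)∈J2 [5;1;3]
PS(4,0)∈J2 [5;1;4]
L+ [6;1;4]
PS(2,3)∈J2 [6;1;5]
PS(0,5)∈J2 [6;1;6]
PS(3,5)∈J2 [6;1;7]
mobility = 15 − 2 − 7 = 6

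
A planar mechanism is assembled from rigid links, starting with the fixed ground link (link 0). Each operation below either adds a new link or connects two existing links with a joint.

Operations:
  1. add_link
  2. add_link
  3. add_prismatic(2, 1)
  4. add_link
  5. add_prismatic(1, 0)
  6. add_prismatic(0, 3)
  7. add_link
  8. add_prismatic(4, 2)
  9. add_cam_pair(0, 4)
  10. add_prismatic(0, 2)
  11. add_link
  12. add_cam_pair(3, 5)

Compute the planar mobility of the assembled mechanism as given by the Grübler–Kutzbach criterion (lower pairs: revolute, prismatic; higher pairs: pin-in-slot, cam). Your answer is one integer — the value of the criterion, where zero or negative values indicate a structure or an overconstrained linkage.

M = 3

link 0 = ground. State L|J1|J2 = 1|0|0
+link1  2|0|0
+link2  3|0|0
P(2,1) f=1→J1  3|1|0
+link3  4|1|0
P(1,0) f=1→J1  4|2|0
P(0,3) f=1→J1  4|3|0
+link4  5|3|0
P(4,2) f=1→J1  5|4|0
C(0,4) f=2→J2  5|4|1
P(0,2) f=1→J1  5|5|1
+link5  6|5|1
C(3,5) f=2→J2  6|5|2
M = 3(6−1)−2·5−2 = 15−10−2 = 3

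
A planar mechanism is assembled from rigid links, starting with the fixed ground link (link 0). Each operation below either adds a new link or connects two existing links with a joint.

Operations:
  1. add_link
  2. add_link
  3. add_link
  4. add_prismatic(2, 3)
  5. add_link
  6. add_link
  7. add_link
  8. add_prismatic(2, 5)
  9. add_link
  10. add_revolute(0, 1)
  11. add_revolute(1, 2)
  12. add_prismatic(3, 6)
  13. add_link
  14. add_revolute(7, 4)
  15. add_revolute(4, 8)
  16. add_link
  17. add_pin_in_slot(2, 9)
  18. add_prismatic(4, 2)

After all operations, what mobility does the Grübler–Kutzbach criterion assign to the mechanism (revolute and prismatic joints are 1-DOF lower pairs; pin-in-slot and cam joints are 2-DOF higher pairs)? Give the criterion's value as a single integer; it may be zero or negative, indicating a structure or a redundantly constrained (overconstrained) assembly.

M = 10

L=1 J1=0 J2=0
add link → L=2 J1=0 J2=0
add link → L=3 J1=0 J2=0
add link → L=4 J1=0 J2=0
P@2,3 dof=1 J1 → L=4 J1=1 J2=0
add link → L=5 J1=1 J2=0
add link → L=6 J1=1 J2=0
add link → L=7 J1=1 J2=0
P@2,5 dof=1 J1 → L=7 J1=2 J2=0
add link → L=8 J1=2 J2=0
R@0,1 dof=1 J1 → L=8 J1=3 J2=0
R@1,2 dof=1 J1 → L=8 J1=4 J2=0
P@3,6 dof=1 J1 → L=8 J1=5 J2=0
add link → L=9 J1=5 J2=0
R@7,4 dof=1 J1 → L=9 J1=6 J2=0
R@4,8 dof=1 J1 → L=9 J1=7 J2=0
add link → L=10 J1=7 J2=0
PS@2,9 dof=2 J2 → L=10 J1=7 J2=1
P@4,2 dof=1 J1 → L=10 J1=8 J2=1
M=3(L−1)−2J1−J2=3·9−2·8−1=10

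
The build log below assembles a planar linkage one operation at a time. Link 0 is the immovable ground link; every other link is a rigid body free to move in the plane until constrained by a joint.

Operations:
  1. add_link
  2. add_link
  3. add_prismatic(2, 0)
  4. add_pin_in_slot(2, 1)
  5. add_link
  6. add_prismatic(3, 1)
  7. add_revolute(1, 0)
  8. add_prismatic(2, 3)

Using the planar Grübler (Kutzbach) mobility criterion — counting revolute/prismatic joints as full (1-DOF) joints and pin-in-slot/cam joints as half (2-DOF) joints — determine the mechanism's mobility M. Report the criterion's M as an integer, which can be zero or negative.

[1;0;0] (link 0 is ground)
L+ [2;0;0]
L+ [3;0;0]
P(2,0)∈J1 [3;1;0]
PS(2,1)∈J2 [3;1;1]
L+ [4;1;1]
P(3,1)∈J1 [4;2;1]
R(1,0)∈J1 [4;3;1]
P(2,3)∈J1 [4;4;1]
mobility = 9 − 8 − 1 = 0

M = 0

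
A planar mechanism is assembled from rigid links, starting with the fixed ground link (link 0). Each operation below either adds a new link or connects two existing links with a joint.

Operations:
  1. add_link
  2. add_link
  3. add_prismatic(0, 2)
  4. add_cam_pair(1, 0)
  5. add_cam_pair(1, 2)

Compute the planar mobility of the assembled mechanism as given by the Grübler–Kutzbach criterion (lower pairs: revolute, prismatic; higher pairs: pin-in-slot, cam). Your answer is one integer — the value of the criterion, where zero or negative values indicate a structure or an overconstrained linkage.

M = 2

ground; <1,0,0>
#1 <2,0,0>
#2 <3,0,0>
P:0↔2 J1 <3,1,0>
C:1↔0 J2 <3,1,1>
C:1↔2 J2 <3,1,2>
3×2 − 2×1 − 1×2 = 2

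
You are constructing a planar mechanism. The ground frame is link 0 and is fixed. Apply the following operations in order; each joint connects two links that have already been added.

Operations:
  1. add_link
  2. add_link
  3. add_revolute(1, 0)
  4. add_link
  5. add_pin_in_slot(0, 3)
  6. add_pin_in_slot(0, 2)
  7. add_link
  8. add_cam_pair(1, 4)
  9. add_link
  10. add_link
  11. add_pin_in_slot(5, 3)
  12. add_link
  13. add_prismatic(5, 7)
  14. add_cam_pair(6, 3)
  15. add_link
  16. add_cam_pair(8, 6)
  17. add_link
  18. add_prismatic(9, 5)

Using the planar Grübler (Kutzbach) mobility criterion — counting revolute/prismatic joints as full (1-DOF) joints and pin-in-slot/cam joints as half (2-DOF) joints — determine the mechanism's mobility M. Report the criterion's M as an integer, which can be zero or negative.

ground; <1,0,0>
#1 <2,0,0>
#2 <3,0,0>
R:1↔0 J1 <3,1,0>
#3 <4,1,0>
PS:0↔3 J2 <4,1,1>
PS:0↔2 J2 <4,1,2>
#4 <5,1,2>
C:1↔4 J2 <5,1,3>
#5 <6,1,3>
#6 <7,1,3>
PS:5↔3 J2 <7,1,4>
#7 <8,1,4>
P:5↔7 J1 <8,2,4>
C:6↔3 J2 <8,2,5>
#8 <9,2,5>
C:8↔6 J2 <9,2,6>
#9 <10,2,6>
P:9↔5 J1 <10,3,6>
3×9 − 2×3 − 1×6 = 15

M = 15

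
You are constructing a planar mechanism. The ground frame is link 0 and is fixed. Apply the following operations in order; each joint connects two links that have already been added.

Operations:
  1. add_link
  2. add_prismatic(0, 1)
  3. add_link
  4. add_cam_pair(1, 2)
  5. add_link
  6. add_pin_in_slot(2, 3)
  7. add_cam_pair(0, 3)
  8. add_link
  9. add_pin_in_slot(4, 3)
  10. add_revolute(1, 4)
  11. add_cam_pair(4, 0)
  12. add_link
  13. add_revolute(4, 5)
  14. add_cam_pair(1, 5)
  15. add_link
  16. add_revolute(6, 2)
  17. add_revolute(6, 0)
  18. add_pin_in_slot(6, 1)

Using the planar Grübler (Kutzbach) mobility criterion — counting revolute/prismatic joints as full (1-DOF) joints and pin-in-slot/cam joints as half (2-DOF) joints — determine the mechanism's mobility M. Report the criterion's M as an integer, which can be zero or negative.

ground; <1,0,0>
#1 <2,0,0>
P:0↔1 J1 <2,1,0>
#2 <3,1,0>
C:1↔2 J2 <3,1,1>
#3 <4,1,1>
PS:2↔3 J2 <4,1,2>
C:0↔3 J2 <4,1,3>
#4 <5,1,3>
PS:4↔3 J2 <5,1,4>
R:1↔4 J1 <5,2,4>
C:4↔0 J2 <5,2,5>
#5 <6,2,5>
R:4↔5 J1 <6,3,5>
C:1↔5 J2 <6,3,6>
#6 <7,3,6>
R:6↔2 J1 <7,4,6>
R:6↔0 J1 <7,5,6>
PS:6↔1 J2 <7,5,7>
3×6 − 2×5 − 1×7 = 1

M = 1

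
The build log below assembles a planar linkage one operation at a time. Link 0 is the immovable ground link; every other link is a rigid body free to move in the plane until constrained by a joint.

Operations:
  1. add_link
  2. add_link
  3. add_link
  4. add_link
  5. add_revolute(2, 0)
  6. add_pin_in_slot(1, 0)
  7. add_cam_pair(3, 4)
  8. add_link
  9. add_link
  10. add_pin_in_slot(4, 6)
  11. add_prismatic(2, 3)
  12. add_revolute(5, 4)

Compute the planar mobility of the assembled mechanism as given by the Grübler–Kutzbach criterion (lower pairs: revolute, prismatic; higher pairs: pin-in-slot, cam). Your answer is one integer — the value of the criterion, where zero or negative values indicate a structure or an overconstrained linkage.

M = 9

ground; <1,0,0>
#1 <2,0,0>
#2 <3,0,0>
#3 <4,0,0>
#4 <5,0,0>
R:2↔0 J1 <5,1,0>
PS:1↔0 J2 <5,1,1>
C:3↔4 J2 <5,1,2>
#5 <6,1,2>
#6 <7,1,2>
PS:4↔6 J2 <7,1,3>
P:2↔3 J1 <7,2,3>
R:5↔4 J1 <7,3,3>
3×6 − 2×3 − 1×3 = 9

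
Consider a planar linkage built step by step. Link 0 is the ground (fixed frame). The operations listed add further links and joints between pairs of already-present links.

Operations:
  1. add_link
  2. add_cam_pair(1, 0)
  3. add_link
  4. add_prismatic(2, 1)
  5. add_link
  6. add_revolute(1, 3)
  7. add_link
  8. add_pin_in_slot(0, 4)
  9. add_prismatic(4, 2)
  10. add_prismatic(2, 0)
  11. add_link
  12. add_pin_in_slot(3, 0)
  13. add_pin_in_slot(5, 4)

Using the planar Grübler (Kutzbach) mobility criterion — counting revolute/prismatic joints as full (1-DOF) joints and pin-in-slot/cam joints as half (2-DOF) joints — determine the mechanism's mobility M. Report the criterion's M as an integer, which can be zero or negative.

[1;0;0] (link 0 is ground)
L+ [2;0;0]
C(1,0)∈J2 [2;0;1]
L+ [3;0;1]
P(2,1)∈J1 [3;1;1]
L+ [4;1;1]
R(1,3)∈J1 [4;2;1]
L+ [5;2;1]
PS(0,4)∈J2 [5;2;2]
P(4,2)∈J1 [5;3;2]
P(2,0)∈J1 [5;4;2]
L+ [6;4;2]
PS(3,0)∈J2 [6;4;3]
PS(5,4)∈J2 [6;4;4]
mobility = 15 − 8 − 4 = 3

M = 3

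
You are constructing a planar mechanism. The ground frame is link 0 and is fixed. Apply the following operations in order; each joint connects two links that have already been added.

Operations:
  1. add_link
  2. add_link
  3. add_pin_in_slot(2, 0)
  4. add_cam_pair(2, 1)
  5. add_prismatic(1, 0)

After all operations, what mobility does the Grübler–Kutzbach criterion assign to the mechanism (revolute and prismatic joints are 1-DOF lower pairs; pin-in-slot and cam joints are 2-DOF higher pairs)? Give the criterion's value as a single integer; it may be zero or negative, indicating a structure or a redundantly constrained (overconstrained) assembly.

M = 2

ground; <1,0,0>
#1 <2,0,0>
#2 <3,0,0>
PS:2↔0 J2 <3,0,1>
C:2↔1 J2 <3,0,2>
P:1↔0 J1 <3,1,2>
3×2 − 2×1 − 1×2 = 2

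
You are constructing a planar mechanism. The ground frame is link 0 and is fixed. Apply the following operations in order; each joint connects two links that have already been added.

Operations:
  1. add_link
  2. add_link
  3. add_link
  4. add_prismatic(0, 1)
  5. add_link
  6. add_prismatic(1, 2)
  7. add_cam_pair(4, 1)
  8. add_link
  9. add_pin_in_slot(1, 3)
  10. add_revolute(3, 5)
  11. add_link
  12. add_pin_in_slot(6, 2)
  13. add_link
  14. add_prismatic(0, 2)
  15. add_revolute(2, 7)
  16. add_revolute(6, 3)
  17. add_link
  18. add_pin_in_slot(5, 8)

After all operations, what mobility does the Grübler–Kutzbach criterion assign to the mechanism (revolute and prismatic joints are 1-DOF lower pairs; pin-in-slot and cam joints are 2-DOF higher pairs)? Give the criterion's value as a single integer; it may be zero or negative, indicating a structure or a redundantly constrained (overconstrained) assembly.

M = 8

[1;0;0] (link 0 is ground)
L+ [2;0;0]
L+ [3;0;0]
L+ [4;0;0]
P(0,1)∈J1 [4;1;0]
L+ [5;1;0]
P(1,2)∈J1 [5;2;0]
C(4,1)∈J2 [5;2;1]
L+ [6;2;1]
PS(1,3)∈J2 [6;2;2]
R(3,5)∈J1 [6;3;2]
L+ [7;3;2]
PS(6,2)∈J2 [7;3;3]
L+ [8;3;3]
P(0,2)∈J1 [8;4;3]
R(2,7)∈J1 [8;5;3]
R(6,3)∈J1 [8;6;3]
L+ [9;6;3]
PS(5,8)∈J2 [9;6;4]
mobility = 24 − 12 − 4 = 8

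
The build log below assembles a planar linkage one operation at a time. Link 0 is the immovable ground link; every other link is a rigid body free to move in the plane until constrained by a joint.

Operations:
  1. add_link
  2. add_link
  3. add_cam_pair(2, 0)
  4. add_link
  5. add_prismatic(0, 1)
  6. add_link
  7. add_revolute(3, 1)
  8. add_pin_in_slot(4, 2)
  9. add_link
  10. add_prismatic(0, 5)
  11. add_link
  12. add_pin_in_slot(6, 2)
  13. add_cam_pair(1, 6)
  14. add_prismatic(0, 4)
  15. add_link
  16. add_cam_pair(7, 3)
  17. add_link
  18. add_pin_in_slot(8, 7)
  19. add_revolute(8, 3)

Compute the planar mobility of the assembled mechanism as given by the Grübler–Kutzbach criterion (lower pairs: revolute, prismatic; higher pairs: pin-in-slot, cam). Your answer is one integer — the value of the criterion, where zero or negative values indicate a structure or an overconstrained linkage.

M = 8

link 0 = ground. State L|J1|J2 = 1|0|0
+link1  2|0|0
+link2  3|0|0
C(2,0) f=2→J2  3|0|1
+link3  4|0|1
P(0,1) f=1→J1  4|1|1
+link4  5|1|1
R(3,1) f=1→J1  5|2|1
PS(4,2) f=2→J2  5|2|2
+link5  6|2|2
P(0,5) f=1→J1  6|3|2
+link6  7|3|2
PS(6,2) f=2→J2  7|3|3
C(1,6) f=2→J2  7|3|4
P(0,4) f=1→J1  7|4|4
+link7  8|4|4
C(7,3) f=2→J2  8|4|5
+link8  9|4|5
PS(8,7) f=2→J2  9|4|6
R(8,3) f=1→J1  9|5|6
M = 3(9−1)−2·5−6 = 24−10−6 = 8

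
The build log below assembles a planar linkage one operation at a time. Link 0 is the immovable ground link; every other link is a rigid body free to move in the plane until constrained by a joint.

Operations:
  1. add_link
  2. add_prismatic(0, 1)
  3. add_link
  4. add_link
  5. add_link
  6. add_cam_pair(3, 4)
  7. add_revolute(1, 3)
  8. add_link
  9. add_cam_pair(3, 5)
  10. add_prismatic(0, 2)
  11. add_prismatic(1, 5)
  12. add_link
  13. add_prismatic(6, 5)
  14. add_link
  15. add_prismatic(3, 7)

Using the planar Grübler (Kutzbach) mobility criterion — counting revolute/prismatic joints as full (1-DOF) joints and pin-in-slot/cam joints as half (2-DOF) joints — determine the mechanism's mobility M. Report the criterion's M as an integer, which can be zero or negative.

M = 7

ground; <1,0,0>
#1 <2,0,0>
P:0↔1 J1 <2,1,0>
#2 <3,1,0>
#3 <4,1,0>
#4 <5,1,0>
C:3↔4 J2 <5,1,1>
R:1↔3 J1 <5,2,1>
#5 <6,2,1>
C:3↔5 J2 <6,2,2>
P:0↔2 J1 <6,3,2>
P:1↔5 J1 <6,4,2>
#6 <7,4,2>
P:6↔5 J1 <7,5,2>
#7 <8,5,2>
P:3↔7 J1 <8,6,2>
3×7 − 2×6 − 1×2 = 7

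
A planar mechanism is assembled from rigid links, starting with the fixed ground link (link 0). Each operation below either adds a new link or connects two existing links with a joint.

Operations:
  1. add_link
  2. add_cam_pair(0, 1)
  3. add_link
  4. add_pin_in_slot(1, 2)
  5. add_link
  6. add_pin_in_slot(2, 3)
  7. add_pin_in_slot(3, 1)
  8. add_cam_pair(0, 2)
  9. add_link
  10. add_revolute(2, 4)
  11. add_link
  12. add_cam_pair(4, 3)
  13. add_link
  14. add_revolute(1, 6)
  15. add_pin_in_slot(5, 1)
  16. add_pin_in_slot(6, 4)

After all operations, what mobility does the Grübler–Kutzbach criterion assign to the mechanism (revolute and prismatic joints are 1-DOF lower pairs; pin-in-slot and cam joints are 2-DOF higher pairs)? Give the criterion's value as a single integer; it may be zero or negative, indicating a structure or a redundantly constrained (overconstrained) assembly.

M = 6

link 0 = ground. State L|J1|J2 = 1|0|0
+link1  2|0|0
C(0,1) f=2→J2  2|0|1
+link2  3|0|1
PS(1,2) f=2→J2  3|0|2
+link3  4|0|2
PS(2,3) f=2→J2  4|0|3
PS(3,1) f=2→J2  4|0|4
C(0,2) f=2→J2  4|0|5
+link4  5|0|5
R(2,4) f=1→J1  5|1|5
+link5  6|1|5
C(4,3) f=2→J2  6|1|6
+link6  7|1|6
R(1,6) f=1→J1  7|2|6
PS(5,1) f=2→J2  7|2|7
PS(6,4) f=2→J2  7|2|8
M = 3(7−1)−2·2−8 = 18−4−8 = 6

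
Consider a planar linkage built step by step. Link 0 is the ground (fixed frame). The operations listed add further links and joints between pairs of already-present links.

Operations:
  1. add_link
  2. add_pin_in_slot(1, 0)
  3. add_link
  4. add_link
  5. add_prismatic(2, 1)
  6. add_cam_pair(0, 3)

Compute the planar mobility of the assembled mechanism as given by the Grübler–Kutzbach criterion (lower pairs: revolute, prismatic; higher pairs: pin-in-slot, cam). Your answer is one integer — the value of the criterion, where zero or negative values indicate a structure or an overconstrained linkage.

(L,J1,J2)=(1,0,0); link0 fixed
link1: (2,0,0)
PS 1-0 [J2]: (2,0,1)
link2: (3,0,1)
link3: (4,0,1)
P 2-1 [J1]: (4,1,1)
C 0-3 [J2]: (4,1,2)
Grübler: 3·3 − 2·1 − 2 = 5

M = 5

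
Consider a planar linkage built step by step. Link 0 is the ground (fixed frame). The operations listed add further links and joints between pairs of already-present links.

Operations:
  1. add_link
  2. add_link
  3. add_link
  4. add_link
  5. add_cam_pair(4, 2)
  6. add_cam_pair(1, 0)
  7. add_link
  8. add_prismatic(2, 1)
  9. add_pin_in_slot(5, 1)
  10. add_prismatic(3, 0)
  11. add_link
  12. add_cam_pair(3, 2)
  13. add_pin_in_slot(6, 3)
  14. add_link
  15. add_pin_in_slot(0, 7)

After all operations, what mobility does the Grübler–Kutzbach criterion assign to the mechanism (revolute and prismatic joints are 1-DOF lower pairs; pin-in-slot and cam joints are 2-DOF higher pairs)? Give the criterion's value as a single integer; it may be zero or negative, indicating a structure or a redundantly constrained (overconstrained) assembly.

ground; <1,0,0>
#1 <2,0,0>
#2 <3,0,0>
#3 <4,0,0>
#4 <5,0,0>
C:4↔2 J2 <5,0,1>
C:1↔0 J2 <5,0,2>
#5 <6,0,2>
P:2↔1 J1 <6,1,2>
PS:5↔1 J2 <6,1,3>
P:3↔0 J1 <6,2,3>
#6 <7,2,3>
C:3↔2 J2 <7,2,4>
PS:6↔3 J2 <7,2,5>
#7 <8,2,5>
PS:0↔7 J2 <8,2,6>
3×7 − 2×2 − 1×6 = 11

M = 11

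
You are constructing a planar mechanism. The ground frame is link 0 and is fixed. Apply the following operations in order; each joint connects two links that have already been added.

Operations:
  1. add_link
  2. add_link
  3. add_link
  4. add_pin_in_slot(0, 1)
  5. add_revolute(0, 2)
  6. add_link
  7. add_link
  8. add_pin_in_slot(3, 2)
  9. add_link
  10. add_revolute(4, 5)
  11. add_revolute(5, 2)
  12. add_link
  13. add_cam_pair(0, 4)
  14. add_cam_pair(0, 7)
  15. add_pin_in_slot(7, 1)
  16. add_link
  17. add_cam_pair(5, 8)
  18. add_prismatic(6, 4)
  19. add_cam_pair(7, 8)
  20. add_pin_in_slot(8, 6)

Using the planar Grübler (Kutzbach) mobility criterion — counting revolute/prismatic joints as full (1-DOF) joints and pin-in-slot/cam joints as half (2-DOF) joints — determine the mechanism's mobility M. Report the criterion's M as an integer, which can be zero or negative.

M = 8

ground; <1,0,0>
#1 <2,0,0>
#2 <3,0,0>
#3 <4,0,0>
PS:0↔1 J2 <4,0,1>
R:0↔2 J1 <4,1,1>
#4 <5,1,1>
#5 <6,1,1>
PS:3↔2 J2 <6,1,2>
#6 <7,1,2>
R:4↔5 J1 <7,2,2>
R:5↔2 J1 <7,3,2>
#7 <8,3,2>
C:0↔4 J2 <8,3,3>
C:0↔7 J2 <8,3,4>
PS:7↔1 J2 <8,3,5>
#8 <9,3,5>
C:5↔8 J2 <9,3,6>
P:6↔4 J1 <9,4,6>
C:7↔8 J2 <9,4,7>
PS:8↔6 J2 <9,4,8>
3×8 − 2×4 − 1×8 = 8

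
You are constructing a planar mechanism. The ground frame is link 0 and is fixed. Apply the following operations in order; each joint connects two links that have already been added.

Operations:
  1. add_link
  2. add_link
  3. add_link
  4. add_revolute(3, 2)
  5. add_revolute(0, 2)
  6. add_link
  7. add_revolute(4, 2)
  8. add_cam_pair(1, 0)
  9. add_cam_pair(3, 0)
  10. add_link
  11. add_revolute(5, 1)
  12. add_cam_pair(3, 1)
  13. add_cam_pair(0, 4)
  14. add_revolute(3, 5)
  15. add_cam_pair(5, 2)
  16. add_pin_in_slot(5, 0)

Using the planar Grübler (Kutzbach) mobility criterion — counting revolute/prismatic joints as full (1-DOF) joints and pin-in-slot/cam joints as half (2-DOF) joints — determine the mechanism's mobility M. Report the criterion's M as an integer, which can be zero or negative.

M = -1

link 0 = ground. State L|J1|J2 = 1|0|0
+link1  2|0|0
+link2  3|0|0
+link3  4|0|0
R(3,2) f=1→J1  4|1|0
R(0,2) f=1→J1  4|2|0
+link4  5|2|0
R(4,2) f=1→J1  5|3|0
C(1,0) f=2→J2  5|3|1
C(3,0) f=2→J2  5|3|2
+link5  6|3|2
R(5,1) f=1→J1  6|4|2
C(3,1) f=2→J2  6|4|3
C(0,4) f=2→J2  6|4|4
R(3,5) f=1→J1  6|5|4
C(5,2) f=2→J2  6|5|5
PS(5,0) f=2→J2  6|5|6
M = 3(6−1)−2·5−6 = 15−10−6 = -1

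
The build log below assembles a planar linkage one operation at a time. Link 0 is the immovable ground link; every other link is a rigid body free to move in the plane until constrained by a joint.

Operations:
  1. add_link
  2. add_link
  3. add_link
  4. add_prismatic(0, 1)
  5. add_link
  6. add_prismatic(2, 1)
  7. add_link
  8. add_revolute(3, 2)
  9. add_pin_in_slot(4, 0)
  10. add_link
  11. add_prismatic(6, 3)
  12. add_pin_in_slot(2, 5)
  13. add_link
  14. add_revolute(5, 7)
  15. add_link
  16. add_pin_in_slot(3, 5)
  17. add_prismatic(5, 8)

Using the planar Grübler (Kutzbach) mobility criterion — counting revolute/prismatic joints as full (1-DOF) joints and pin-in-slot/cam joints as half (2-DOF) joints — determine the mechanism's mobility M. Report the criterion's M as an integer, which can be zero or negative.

L=1 J1=0 J2=0
add link → L=2 J1=0 J2=0
add link → L=3 J1=0 J2=0
add link → L=4 J1=0 J2=0
P@0,1 dof=1 J1 → L=4 J1=1 J2=0
add link → L=5 J1=1 J2=0
P@2,1 dof=1 J1 → L=5 J1=2 J2=0
add link → L=6 J1=2 J2=0
R@3,2 dof=1 J1 → L=6 J1=3 J2=0
PS@4,0 dof=2 J2 → L=6 J1=3 J2=1
add link → L=7 J1=3 J2=1
P@6,3 dof=1 J1 → L=7 J1=4 J2=1
PS@2,5 dof=2 J2 → L=7 J1=4 J2=2
add link → L=8 J1=4 J2=2
R@5,7 dof=1 J1 → L=8 J1=5 J2=2
add link → L=9 J1=5 J2=2
PS@3,5 dof=2 J2 → L=9 J1=5 J2=3
P@5,8 dof=1 J1 → L=9 J1=6 J2=3
M=3(L−1)−2J1−J2=3·8−2·6−3=9

M = 9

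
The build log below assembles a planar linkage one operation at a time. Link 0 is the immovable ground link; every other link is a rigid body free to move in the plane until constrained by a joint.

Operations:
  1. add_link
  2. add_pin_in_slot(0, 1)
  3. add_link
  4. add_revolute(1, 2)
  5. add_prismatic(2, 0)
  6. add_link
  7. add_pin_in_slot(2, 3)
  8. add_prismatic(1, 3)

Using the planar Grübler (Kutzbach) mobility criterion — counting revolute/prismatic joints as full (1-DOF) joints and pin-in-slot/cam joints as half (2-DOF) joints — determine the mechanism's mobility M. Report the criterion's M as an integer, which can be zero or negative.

(L,J1,J2)=(1,0,0); link0 fixed
link1: (2,0,0)
PS 0-1 [J2]: (2,0,1)
link2: (3,0,1)
R 1-2 [J1]: (3,1,1)
P 2-0 [J1]: (3,2,1)
link3: (4,2,1)
PS 2-3 [J2]: (4,2,2)
P 1-3 [J1]: (4,3,2)
Grübler: 3·3 − 2·3 − 2 = 1

M = 1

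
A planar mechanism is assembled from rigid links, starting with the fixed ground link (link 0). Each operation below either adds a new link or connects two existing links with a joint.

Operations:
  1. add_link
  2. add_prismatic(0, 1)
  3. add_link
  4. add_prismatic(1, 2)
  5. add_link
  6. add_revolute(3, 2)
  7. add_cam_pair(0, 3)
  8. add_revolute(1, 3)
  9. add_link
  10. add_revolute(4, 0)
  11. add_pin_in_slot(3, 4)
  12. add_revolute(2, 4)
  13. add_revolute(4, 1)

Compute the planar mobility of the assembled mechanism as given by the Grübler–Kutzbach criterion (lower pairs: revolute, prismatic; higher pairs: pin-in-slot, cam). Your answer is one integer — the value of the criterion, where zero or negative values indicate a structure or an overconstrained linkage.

L=1 J1=0 J2=0
add link → L=2 J1=0 J2=0
P@0,1 dof=1 J1 → L=2 J1=1 J2=0
add link → L=3 J1=1 J2=0
P@1,2 dof=1 J1 → L=3 J1=2 J2=0
add link → L=4 J1=2 J2=0
R@3,2 dof=1 J1 → L=4 J1=3 J2=0
C@0,3 dof=2 J2 → L=4 J1=3 J2=1
R@1,3 dof=1 J1 → L=4 J1=4 J2=1
add link → L=5 J1=4 J2=1
R@4,0 dof=1 J1 → L=5 J1=5 J2=1
PS@3,4 dof=2 J2 → L=5 J1=5 J2=2
R@2,4 dof=1 J1 → L=5 J1=6 J2=2
R@4,1 dof=1 J1 → L=5 J1=7 J2=2
M=3(L−1)−2J1−J2=3·4−2·7−2=-4

M = -4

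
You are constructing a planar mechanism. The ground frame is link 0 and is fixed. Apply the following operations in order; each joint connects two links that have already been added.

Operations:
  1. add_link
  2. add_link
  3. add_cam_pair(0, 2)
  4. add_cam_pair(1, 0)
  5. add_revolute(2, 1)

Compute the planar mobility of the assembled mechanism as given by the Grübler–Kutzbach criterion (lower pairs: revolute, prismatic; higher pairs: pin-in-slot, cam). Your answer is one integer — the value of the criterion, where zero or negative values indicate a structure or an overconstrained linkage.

[1;0;0] (link 0 is ground)
L+ [2;0;0]
L+ [3;0;0]
C(0,2)∈J2 [3;0;1]
C(1,0)∈J2 [3;0;2]
R(2,1)∈J1 [3;1;2]
mobility = 6 − 2 − 2 = 2

M = 2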